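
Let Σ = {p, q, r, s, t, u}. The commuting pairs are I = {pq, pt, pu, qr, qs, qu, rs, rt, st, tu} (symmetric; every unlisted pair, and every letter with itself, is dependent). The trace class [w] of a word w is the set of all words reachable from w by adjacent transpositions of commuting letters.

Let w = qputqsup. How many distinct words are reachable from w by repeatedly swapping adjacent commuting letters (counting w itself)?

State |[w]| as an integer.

#0=q has no predecessor
#1=p has no predecessor
#2=u has no predecessor
#3=t depends on [0:q]
#4=q depends on [3:t]
#5=s depends on [1:p, 2:u]
#6=u depends on [5:s]
#7=p depends on [5:s]
sources: [0:q, 1:p, 2:u]
N(rest) = Σ N(rest − s) over sources s of rest; N(one piece) = 1:
  size 1 → [4]=1  [6]=1  [7]=1
  size 2 → [3,4]=1  [4,6]=2  [4,7]=2  [6,7]=2
  size 3 → [0,3,4]=1  [3,4,6]=3  [3,4,7]=3  [4,6,7]=6  [5,6,7]=2
  size 4 → [0,3,4,6]=4  [0,3,4,7]=4  [1,5,6,7]=2  [2,5,6,7]=2  [3,4,6,7]=12  [4,5,6,7]=8
  size 5 → [0,3,4,6,7]=20  [1,2,5,6,7]=4  [1,4,5,6,7]=10  [2,4,5,6,7]=10  [3,4,5,6,7]=20
  size 6 → [0,3,4,5,6,7]=40  [1,2,4,5,6,7]=24  [1,3,4,5,6,7]=30  [2,3,4,5,6,7]=30
  first=0(q) contributes 84
  first=1(p) contributes 70
  first=2(u) contributes 70
|[w]| = 224

224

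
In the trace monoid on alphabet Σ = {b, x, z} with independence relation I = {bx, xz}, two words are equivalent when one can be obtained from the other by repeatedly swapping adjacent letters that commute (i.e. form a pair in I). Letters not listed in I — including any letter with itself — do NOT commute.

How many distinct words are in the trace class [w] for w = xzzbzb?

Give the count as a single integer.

drop 0:x onto floor
drop 1:z onto floor
drop 2:z onto {1:z}
drop 3:b onto {2:z}
drop 4:z onto {3:b}
drop 5:b onto {4:z}
ground layer = {0:x, 1:z}
drop-orders for the pieces not yet dropped (sum over which currently-grounded one goes next):
  1 to go: {0} 1  {5} 1
  2 to go: {0,5} 2  {4,5} 1
  3 to go: {0,4,5} 3  {3,4,5} 1
  4 to go: {0,3,4,5} 4  {2,3,4,5} 1
  if 0:x drops first: 1 orders
  if 1:z drops first: 5 orders
heap linearizations: 6

6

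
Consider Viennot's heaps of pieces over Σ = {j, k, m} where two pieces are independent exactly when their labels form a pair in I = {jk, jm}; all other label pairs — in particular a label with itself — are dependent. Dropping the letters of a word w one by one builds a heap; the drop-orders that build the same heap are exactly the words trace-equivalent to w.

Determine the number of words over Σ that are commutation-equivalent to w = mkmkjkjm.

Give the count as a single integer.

#0=m has no predecessor
#1=k depends on [0:m]
#2=m depends on [1:k]
#3=k depends on [2:m]
#4=j has no predecessor
#5=k depends on [3:k]
#6=j depends on [4:j]
#7=m depends on [5:k]
sources: [0:m, 4:j]
N(rest) = Σ N(rest − s) over sources s of rest; N(one piece) = 1:
  size 1 → [6]=1  [7]=1
  size 2 → [4,6]=1  [5,7]=1  [6,7]=2
  size 3 → [3,5,7]=1  [4,6,7]=3  [5,6,7]=3
  size 4 → [2,3,5,7]=1  [3,5,6,7]=4  [4,5,6,7]=6
  size 5 → [1,2,3,5,7]=1  [2,3,5,6,7]=5  [3,4,5,6,7]=10
  size 6 → [0,1,2,3,5,7]=1  [1,2,3,5,6,7]=6  [2,3,4,5,6,7]=15
  first=0(m) contributes 21
  first=4(j) contributes 7
|[w]| = 28

28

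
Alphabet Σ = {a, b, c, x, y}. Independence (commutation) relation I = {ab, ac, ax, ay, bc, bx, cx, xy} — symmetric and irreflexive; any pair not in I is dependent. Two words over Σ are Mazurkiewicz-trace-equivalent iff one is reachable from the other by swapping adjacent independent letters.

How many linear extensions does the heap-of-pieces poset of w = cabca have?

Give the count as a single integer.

#0=c has no predecessor
#1=a has no predecessor
#2=b has no predecessor
#3=c depends on [0:c]
#4=a depends on [1:a]
sources: [0:c, 1:a, 2:b]
N(rest) = Σ N(rest − s) over sources s of rest; N(one piece) = 1:
  size 1 → [2]=1  [3]=1  [4]=1
  size 2 → [0,3]=1  [1,4]=1  [2,3]=2  [2,4]=2  [3,4]=2
  size 3 → [0,2,3]=3  [0,3,4]=3  [1,2,4]=3  [1,3,4]=3  [2,3,4]=6
  first=0(c) contributes 12
  first=1(a) contributes 12
  first=2(b) contributes 6
|[w]| = 30

30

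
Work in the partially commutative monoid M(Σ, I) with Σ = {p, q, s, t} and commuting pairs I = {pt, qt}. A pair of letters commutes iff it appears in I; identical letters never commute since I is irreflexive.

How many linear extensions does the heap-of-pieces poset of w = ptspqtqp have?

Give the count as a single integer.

drop 0:p onto floor
drop 1:t onto floor
drop 2:s onto {0:p, 1:t}
drop 3:p onto {2:s}
drop 4:q onto {3:p}
drop 5:t onto {2:s}
drop 6:q onto {4:q}
drop 7:p onto {6:q}
ground layer = {0:p, 1:t}
drop-orders for the pieces not yet dropped (sum over which currently-grounded one goes next):
  1 to go: {5} 1  {7} 1
  2 to go: {5,7} 2  {6,7} 1
  3 to go: {4,6,7} 1  {5,6,7} 3
  4 to go: {3,4,6,7} 1  {4,5,6,7} 4
  5 to go: {3,4,5,6,7} 5
  6 to go: {2,3,4,5,6,7} 5
  if 0:p drops first: 5 orders
  if 1:t drops first: 5 orders
heap linearizations: 10

10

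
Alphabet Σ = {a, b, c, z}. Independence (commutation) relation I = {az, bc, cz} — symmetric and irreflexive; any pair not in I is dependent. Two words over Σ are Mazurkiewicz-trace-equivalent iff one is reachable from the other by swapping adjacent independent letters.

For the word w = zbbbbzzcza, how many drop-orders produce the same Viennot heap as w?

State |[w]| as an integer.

piece 0:z — minimal
piece 1:b rests on {0:z}
piece 2:b rests on {1:b}
piece 3:b rests on {2:b}
piece 4:b rests on {3:b}
piece 5:z rests on {4:b}
piece 6:z rests on {5:z}
piece 7:c — minimal
piece 8:z rests on {6:z}
piece 9:a rests on {4:b, 7:c}
minimal pieces: {0:z, 7:c}
ways to finish when only these pieces remain (= sum over removing one remaining piece with nothing left below it):
  1 left: {8}→1  {9}→1
  2 left: {6,8}→1  {7,9}→1  {8,9}→2
  3 left: {5,6,8}→1  {6,8,9}→3  {7,8,9}→3
  4 left: {5,6,8,9}→4  {6,7,8,9}→6
  5 left: {4,5,6,8,9}→4  {5,6,7,8,9}→10
  6 left: {3,4,5,6,8,9}→4  {4,5,6,7,8,9}→14
  7 left: {2,3,4,5,6,8,9}→4  {3,4,5,6,7,8,9}→18
  8 left: {1,2,3,4,5,6,8,9}→4  {2,3,4,5,6,7,8,9}→22
  placing 0:z first → 26 extensions
  placing 7:c first → 4 extensions
total linear extensions = 30

30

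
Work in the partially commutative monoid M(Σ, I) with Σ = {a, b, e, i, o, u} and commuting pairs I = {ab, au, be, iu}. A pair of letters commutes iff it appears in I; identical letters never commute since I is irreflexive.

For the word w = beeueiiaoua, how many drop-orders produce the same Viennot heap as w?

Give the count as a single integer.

0(b) covers ∅
1(e) covers ∅
2(e) covers 1:e
3(u) covers 0:b, 2:e
4(e) covers 3:u
5(i) covers 4:e
6(i) covers 5:i
7(a) covers 6:i
8(o) covers 7:a
9(u) covers 8:o
10(a) covers 8:o
floor of heap: 0:b, 1:e
completions by unplaced set U, small U first (add the entries for U minus each lowest piece of U):
  |U|=1: {9}:1  {10}:1
  |U|=2: {9,10}:2
  |U|=3: {8,9,10}:2
  |U|=4: {7,8,9,10}:2
  |U|=5: {6,7,8,9,10}:2
  |U|=6: {5,6,7,8,9,10}:2
  |U|=7: {4,5,6,7,8,9,10}:2
  |U|=8: {3,4,5,6,7,8,9,10}:2
  |U|=9: {0,3,4,5,6,7,8,9,10}:2  {2,3,4,5,6,7,8,9,10}:2
  start at 0(b): 2
  start at 1(e): 4
sum over floor = 6

6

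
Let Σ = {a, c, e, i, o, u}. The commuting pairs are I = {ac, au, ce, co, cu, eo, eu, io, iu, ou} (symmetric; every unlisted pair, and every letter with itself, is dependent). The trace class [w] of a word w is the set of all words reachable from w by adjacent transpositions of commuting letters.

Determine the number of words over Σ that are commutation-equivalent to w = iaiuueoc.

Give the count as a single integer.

224

piece 0:i — minimal
piece 1:a rests on {0:i}
piece 2:i rests on {1:a}
piece 3:u — minimal
piece 4:u rests on {3:u}
piece 5:e rests on {2:i}
piece 6:o rests on {1:a}
piece 7:c rests on {2:i}
minimal pieces: {0:i, 3:u}
ways to finish when only these pieces remain (= sum over removing one remaining piece with nothing left below it):
  1 left: {4}→1  {5}→1  {6}→1  {7}→1
  2 left: {3,4}→1  {4,5}→2  {4,6}→2  {4,7}→2  {5,6}→2  {5,7}→2  {6,7}→2
  3 left: {2,5,7}→2  {3,4,5}→3  {3,4,6}→3  {3,4,7}→3  {4,5,6}→6  {4,5,7}→6  {4,6,7}→6  {5,6,7}→6
  4 left: {2,4,5,7}→8  {2,5,6,7}→8  {3,4,5,6}→12  {3,4,5,7}→12  {3,4,6,7}→12  {4,5,6,7}→24
  5 left: {1,2,5,6,7}→8  {2,3,4,5,7}→20  {2,4,5,6,7}→40  {3,4,5,6,7}→60
  6 left: {0,1,2,5,6,7}→8  {1,2,4,5,6,7}→48  {2,3,4,5,6,7}→120
  placing 0:i first → 168 extensions
  placing 3:u first → 56 extensions
total linear extensions = 224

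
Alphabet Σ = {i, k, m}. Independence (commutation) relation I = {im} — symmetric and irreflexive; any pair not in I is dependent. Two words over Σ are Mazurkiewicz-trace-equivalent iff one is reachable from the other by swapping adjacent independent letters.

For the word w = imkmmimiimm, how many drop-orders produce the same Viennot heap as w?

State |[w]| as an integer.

drop 0:i onto floor
drop 1:m onto floor
drop 2:k onto {0:i, 1:m}
drop 3:m onto {2:k}
drop 4:m onto {3:m}
drop 5:i onto {2:k}
drop 6:m onto {4:m}
drop 7:i onto {5:i}
drop 8:i onto {7:i}
drop 9:m onto {6:m}
drop 10:m onto {9:m}
ground layer = {0:i, 1:m}
drop-orders for the pieces not yet dropped (sum over which currently-grounded one goes next):
  1 to go: {8} 1  {10} 1
  2 to go: {7,8} 1  {8,10} 2  {9,10} 1
  3 to go: {5,7,8} 1  {6,9,10} 1  {7,8,10} 3  {8,9,10} 3
  4 to go: {4,6,9,10} 1  {5,7,8,10} 4  {6,8,9,10} 4  {7,8,9,10} 6
  5 to go: {3,4,6,9,10} 1  {4,6,8,9,10} 5  {5,7,8,9,10} 10  {6,7,8,9,10} 10
  6 to go: {3,4,6,8,9,10} 6  {4,6,7,8,9,10} 15  {5,6,7,8,9,10} 20
  7 to go: {3,4,6,7,8,9,10} 21  {4,5,6,7,8,9,10} 35
  8 to go: {3,4,5,6,7,8,9,10} 56
  9 to go: {2,3,4,5,6,7,8,9,10} 56
  if 0:i drops first: 56 orders
  if 1:m drops first: 56 orders
heap linearizations: 112

112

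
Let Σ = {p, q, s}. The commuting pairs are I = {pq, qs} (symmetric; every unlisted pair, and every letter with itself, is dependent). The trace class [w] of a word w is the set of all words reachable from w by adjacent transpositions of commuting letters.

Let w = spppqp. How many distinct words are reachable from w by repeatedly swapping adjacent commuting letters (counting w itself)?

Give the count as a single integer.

drop 0:s onto floor
drop 1:p onto {0:s}
drop 2:p onto {1:p}
drop 3:p onto {2:p}
drop 4:q onto floor
drop 5:p onto {3:p}
ground layer = {0:s, 4:q}
drop-orders for the pieces not yet dropped (sum over which currently-grounded one goes next):
  1 to go: {4} 1  {5} 1
  2 to go: {3,5} 1  {4,5} 2
  3 to go: {2,3,5} 1  {3,4,5} 3
  4 to go: {1,2,3,5} 1  {2,3,4,5} 4
  if 0:s drops first: 5 orders
  if 4:q drops first: 1 orders
heap linearizations: 6

6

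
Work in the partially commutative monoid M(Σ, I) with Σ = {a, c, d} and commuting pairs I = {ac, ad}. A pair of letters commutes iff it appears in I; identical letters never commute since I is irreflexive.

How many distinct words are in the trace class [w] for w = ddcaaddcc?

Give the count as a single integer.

36

#0=d has no predecessor
#1=d depends on [0:d]
#2=c depends on [1:d]
#3=a has no predecessor
#4=a depends on [3:a]
#5=d depends on [2:c]
#6=d depends on [5:d]
#7=c depends on [6:d]
#8=c depends on [7:c]
sources: [0:d, 3:a]
N(rest) = Σ N(rest − s) over sources s of rest; N(one piece) = 1:
  size 1 → [4]=1  [8]=1
  size 2 → [3,4]=1  [4,8]=2  [7,8]=1
  size 3 → [3,4,8]=3  [4,7,8]=3  [6,7,8]=1
  size 4 → [3,4,7,8]=6  [4,6,7,8]=4  [5,6,7,8]=1
  size 5 → [2,5,6,7,8]=1  [3,4,6,7,8]=10  [4,5,6,7,8]=5
  size 6 → [1,2,5,6,7,8]=1  [2,4,5,6,7,8]=6  [3,4,5,6,7,8]=15
  size 7 → [0,1,2,5,6,7,8]=1  [1,2,4,5,6,7,8]=7  [2,3,4,5,6,7,8]=21
  first=0(d) contributes 28
  first=3(a) contributes 8
|[w]| = 36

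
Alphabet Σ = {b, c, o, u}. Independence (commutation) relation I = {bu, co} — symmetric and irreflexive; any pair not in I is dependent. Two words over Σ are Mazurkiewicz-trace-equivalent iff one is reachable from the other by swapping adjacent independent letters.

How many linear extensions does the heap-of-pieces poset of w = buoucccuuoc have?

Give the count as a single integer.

4

drop 0:b onto floor
drop 1:u onto floor
drop 2:o onto {0:b, 1:u}
drop 3:u onto {2:o}
drop 4:c onto {3:u}
drop 5:c onto {4:c}
drop 6:c onto {5:c}
drop 7:u onto {6:c}
drop 8:u onto {7:u}
drop 9:o onto {8:u}
drop 10:c onto {8:u}
ground layer = {0:b, 1:u}
drop-orders for the pieces not yet dropped (sum over which currently-grounded one goes next):
  1 to go: {9} 1  {10} 1
  2 to go: {9,10} 2
  3 to go: {8,9,10} 2
  4 to go: {7,8,9,10} 2
  5 to go: {6,7,8,9,10} 2
  6 to go: {5,6,7,8,9,10} 2
  7 to go: {4,5,6,7,8,9,10} 2
  8 to go: {3,4,5,6,7,8,9,10} 2
  9 to go: {2,3,4,5,6,7,8,9,10} 2
  if 0:b drops first: 2 orders
  if 1:u drops first: 2 orders
heap linearizations: 4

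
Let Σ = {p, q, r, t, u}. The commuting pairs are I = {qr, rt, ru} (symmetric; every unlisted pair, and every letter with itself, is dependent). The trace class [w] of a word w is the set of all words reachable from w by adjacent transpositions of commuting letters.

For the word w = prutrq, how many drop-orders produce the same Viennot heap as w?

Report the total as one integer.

piece 0:p — minimal
piece 1:r rests on {0:p}
piece 2:u rests on {0:p}
piece 3:t rests on {2:u}
piece 4:r rests on {1:r}
piece 5:q rests on {3:t}
minimal pieces: {0:p}
ways to finish when only these pieces remain (= sum over removing one remaining piece with nothing left below it):
  1 left: {4}→1  {5}→1
  2 left: {1,4}→1  {3,5}→1  {4,5}→2
  3 left: {1,4,5}→3  {2,3,5}→1  {3,4,5}→3
  4 left: {1,3,4,5}→6  {2,3,4,5}→4
  placing 0:p first → 10 extensions

10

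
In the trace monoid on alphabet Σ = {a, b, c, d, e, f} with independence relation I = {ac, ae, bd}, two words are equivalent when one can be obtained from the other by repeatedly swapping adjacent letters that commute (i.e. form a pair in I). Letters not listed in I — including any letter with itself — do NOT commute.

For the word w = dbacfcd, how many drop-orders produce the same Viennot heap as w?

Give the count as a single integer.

#0=d has no predecessor
#1=b has no predecessor
#2=a depends on [0:d, 1:b]
#3=c depends on [0:d, 1:b]
#4=f depends on [2:a, 3:c]
#5=c depends on [4:f]
#6=d depends on [5:c]
sources: [0:d, 1:b]
N(rest) = Σ N(rest − s) over sources s of rest; N(one piece) = 1:
  size 1 → [6]=1
  size 2 → [5,6]=1
  size 3 → [4,5,6]=1
  size 4 → [2,4,5,6]=1  [3,4,5,6]=1
  size 5 → [2,3,4,5,6]=2
  first=0(d) contributes 2
  first=1(b) contributes 2
|[w]| = 4

4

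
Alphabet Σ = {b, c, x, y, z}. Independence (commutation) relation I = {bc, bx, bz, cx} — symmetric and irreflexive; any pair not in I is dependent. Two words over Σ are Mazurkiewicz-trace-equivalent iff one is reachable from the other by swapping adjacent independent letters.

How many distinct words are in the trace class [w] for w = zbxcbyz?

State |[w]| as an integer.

piece 0:z — minimal
piece 1:b — minimal
piece 2:x rests on {0:z}
piece 3:c rests on {0:z}
piece 4:b rests on {1:b}
piece 5:y rests on {2:x, 3:c, 4:b}
piece 6:z rests on {5:y}
minimal pieces: {0:z, 1:b}
ways to finish when only these pieces remain (= sum over removing one remaining piece with nothing left below it):
  1 left: {6}→1
  2 left: {5,6}→1
  3 left: {2,5,6}→1  {3,5,6}→1  {4,5,6}→1
  4 left: {1,4,5,6}→1  {2,3,5,6}→2  {2,4,5,6}→2  {3,4,5,6}→2
  5 left: {0,2,3,5,6}→2  {1,2,4,5,6}→3  {1,3,4,5,6}→3  {2,3,4,5,6}→6
  placing 0:z first → 12 extensions
  placing 1:b first → 8 extensions
total linear extensions = 20

20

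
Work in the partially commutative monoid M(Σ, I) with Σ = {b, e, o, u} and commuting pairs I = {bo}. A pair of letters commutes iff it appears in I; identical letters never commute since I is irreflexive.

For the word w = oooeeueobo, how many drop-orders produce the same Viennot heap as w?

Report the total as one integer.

3

0(o) covers ∅
1(o) covers 0:o
2(o) covers 1:o
3(e) covers 2:o
4(e) covers 3:e
5(u) covers 4:e
6(e) covers 5:u
7(o) covers 6:e
8(b) covers 6:e
9(o) covers 7:o
floor of heap: 0:o
completions by unplaced set U, small U first (add the entries for U minus each lowest piece of U):
  |U|=1: {8}:1  {9}:1
  |U|=2: {7,9}:1  {8,9}:2
  |U|=3: {7,8,9}:3
  |U|=4: {6,7,8,9}:3
  |U|=5: {5,6,7,8,9}:3
  |U|=6: {4,5,6,7,8,9}:3
  |U|=7: {3,4,5,6,7,8,9}:3
  |U|=8: {2,3,4,5,6,7,8,9}:3
  start at 0(o): 3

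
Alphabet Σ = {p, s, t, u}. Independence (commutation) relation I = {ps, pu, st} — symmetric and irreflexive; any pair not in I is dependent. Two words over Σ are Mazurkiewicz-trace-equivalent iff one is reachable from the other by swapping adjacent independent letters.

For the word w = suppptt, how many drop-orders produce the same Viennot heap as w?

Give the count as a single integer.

10

drop 0:s onto floor
drop 1:u onto {0:s}
drop 2:p onto floor
drop 3:p onto {2:p}
drop 4:p onto {3:p}
drop 5:t onto {1:u, 4:p}
drop 6:t onto {5:t}
ground layer = {0:s, 2:p}
drop-orders for the pieces not yet dropped (sum over which currently-grounded one goes next):
  1 to go: {6} 1
  2 to go: {5,6} 1
  3 to go: {1,5,6} 1  {4,5,6} 1
  4 to go: {0,1,5,6} 1  {1,4,5,6} 2  {3,4,5,6} 1
  5 to go: {0,1,4,5,6} 3  {1,3,4,5,6} 3  {2,3,4,5,6} 1
  if 0:s drops first: 4 orders
  if 2:p drops first: 6 orders
heap linearizations: 10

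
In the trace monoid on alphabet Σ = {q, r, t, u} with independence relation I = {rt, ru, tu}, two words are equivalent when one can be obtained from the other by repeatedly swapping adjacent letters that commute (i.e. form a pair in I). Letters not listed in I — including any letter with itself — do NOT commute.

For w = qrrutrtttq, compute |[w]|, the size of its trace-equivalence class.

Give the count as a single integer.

0(q) covers ∅
1(r) covers 0:q
2(r) covers 1:r
3(u) covers 0:q
4(t) covers 0:q
5(r) covers 2:r
6(t) covers 4:t
7(t) covers 6:t
8(t) covers 7:t
9(q) covers 3:u, 5:r, 8:t
floor of heap: 0:q
completions by unplaced set U, small U first (add the entries for U minus each lowest piece of U):
  |U|=1: {9}:1
  |U|=2: {3,9}:1  {5,9}:1  {8,9}:1
  |U|=3: {2,5,9}:1  {3,5,9}:2  {3,8,9}:2  {5,8,9}:2  {7,8,9}:1
  |U|=4: {1,2,5,9}:1  {2,3,5,9}:3  {2,5,8,9}:3  {3,5,8,9}:6  {3,7,8,9}:3  {5,7,8,9}:3  {6,7,8,9}:1
  |U|=5: {1,2,3,5,9}:4  {1,2,5,8,9}:4  {2,3,5,8,9}:12  {2,5,7,8,9}:6  {3,5,7,8,9}:12  {3,6,7,8,9}:4  {4,6,7,8,9}:1  {5,6,7,8,9}:4
  |U|=6: {1,2,3,5,8,9}:20  {1,2,5,7,8,9}:10  {2,3,5,7,8,9}:30  {2,5,6,7,8,9}:10  {3,4,6,7,8,9}:5  {3,5,6,7,8,9}:20  {4,5,6,7,8,9}:5
  |U|=7: {1,2,3,5,7,8,9}:60  {1,2,5,6,7,8,9}:20  {2,3,5,6,7,8,9}:60  {2,4,5,6,7,8,9}:15  {3,4,5,6,7,8,9}:30
  |U|=8: {1,2,3,5,6,7,8,9}:140  {1,2,4,5,6,7,8,9}:35  {2,3,4,5,6,7,8,9}:105
  start at 0(q): 280

280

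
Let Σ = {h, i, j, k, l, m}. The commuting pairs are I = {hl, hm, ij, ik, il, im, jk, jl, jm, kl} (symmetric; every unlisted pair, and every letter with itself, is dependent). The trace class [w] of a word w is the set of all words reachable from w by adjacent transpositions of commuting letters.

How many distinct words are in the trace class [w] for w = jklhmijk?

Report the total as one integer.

#0=j has no predecessor
#1=k has no predecessor
#2=l has no predecessor
#3=h depends on [0:j, 1:k]
#4=m depends on [1:k, 2:l]
#5=i depends on [3:h]
#6=j depends on [3:h]
#7=k depends on [3:h, 4:m]
sources: [0:j, 1:k, 2:l]
N(rest) = Σ N(rest − s) over sources s of rest; N(one piece) = 1:
  size 1 → [5]=1  [6]=1  [7]=1
  size 2 → [4,7]=1  [5,6]=2  [5,7]=2  [6,7]=2
  size 3 → [2,4,7]=1  [4,5,7]=3  [4,6,7]=3  [5,6,7]=6
  size 4 → [2,4,5,7]=4  [2,4,6,7]=4  [3,5,6,7]=6  [4,5,6,7]=12
  size 5 → [0,3,5,6,7]=6  [2,4,5,6,7]=20  [3,4,5,6,7]=18
  size 6 → [0,3,4,5,6,7]=24  [1,3,4,5,6,7]=18  [2,3,4,5,6,7]=38
  first=0(j) contributes 56
  first=1(k) contributes 62
  first=2(l) contributes 42
|[w]| = 160

160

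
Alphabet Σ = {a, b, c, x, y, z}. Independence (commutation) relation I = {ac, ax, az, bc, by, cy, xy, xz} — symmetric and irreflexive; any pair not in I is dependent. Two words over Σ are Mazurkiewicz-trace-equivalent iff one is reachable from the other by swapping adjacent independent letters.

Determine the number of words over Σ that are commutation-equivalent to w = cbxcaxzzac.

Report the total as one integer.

192

piece 0:c — minimal
piece 1:b — minimal
piece 2:x rests on {0:c, 1:b}
piece 3:c rests on {2:x}
piece 4:a rests on {1:b}
piece 5:x rests on {3:c}
piece 6:z rests on {3:c}
piece 7:z rests on {6:z}
piece 8:a rests on {4:a}
piece 9:c rests on {5:x, 7:z}
minimal pieces: {0:c, 1:b}
ways to finish when only these pieces remain (= sum over removing one remaining piece with nothing left below it):
  1 left: {8}→1  {9}→1
  2 left: {4,8}→1  {5,9}→1  {7,9}→1  {8,9}→2
  3 left: {4,8,9}→3  {5,7,9}→2  {5,8,9}→3  {6,7,9}→1  {7,8,9}→3
  4 left: {4,5,8,9}→6  {4,7,8,9}→6  {5,6,7,9}→3  {5,7,8,9}→8  {6,7,8,9}→4
  5 left: {3,5,6,7,9}→3  {4,5,7,8,9}→20  {4,6,7,8,9}→10  {5,6,7,8,9}→15
  6 left: {2,3,5,6,7,9}→3  {3,5,6,7,8,9}→18  {4,5,6,7,8,9}→45
  7 left: {0,2,3,5,6,7,9}→3  {2,3,5,6,7,8,9}→21  {3,4,5,6,7,8,9}→63
  8 left: {0,2,3,5,6,7,8,9}→24  {2,3,4,5,6,7,8,9}→84
  placing 0:c first → 84 extensions
  placing 1:b first → 108 extensions
total linear extensions = 192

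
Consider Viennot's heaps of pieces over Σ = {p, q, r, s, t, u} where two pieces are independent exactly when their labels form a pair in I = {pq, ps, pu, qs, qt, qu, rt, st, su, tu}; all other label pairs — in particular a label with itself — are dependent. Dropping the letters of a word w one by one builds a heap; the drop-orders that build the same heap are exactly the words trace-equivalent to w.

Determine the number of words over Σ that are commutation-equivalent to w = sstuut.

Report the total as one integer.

90

drop 0:s onto floor
drop 1:s onto {0:s}
drop 2:t onto floor
drop 3:u onto floor
drop 4:u onto {3:u}
drop 5:t onto {2:t}
ground layer = {0:s, 2:t, 3:u}
drop-orders for the pieces not yet dropped (sum over which currently-grounded one goes next):
  1 to go: {1} 1  {4} 1  {5} 1
  2 to go: {0,1} 1  {1,4} 2  {1,5} 2  {2,5} 1  {3,4} 1  {4,5} 2
  3 to go: {0,1,4} 3  {0,1,5} 3  {1,2,5} 3  {1,3,4} 3  {1,4,5} 6  {2,4,5} 3  {3,4,5} 3
  4 to go: {0,1,2,5} 6  {0,1,3,4} 6  {0,1,4,5} 12  {1,2,4,5} 12  {1,3,4,5} 12  {2,3,4,5} 6
  if 0:s drops first: 30 orders
  if 2:t drops first: 30 orders
  if 3:u drops first: 30 orders
heap linearizations: 90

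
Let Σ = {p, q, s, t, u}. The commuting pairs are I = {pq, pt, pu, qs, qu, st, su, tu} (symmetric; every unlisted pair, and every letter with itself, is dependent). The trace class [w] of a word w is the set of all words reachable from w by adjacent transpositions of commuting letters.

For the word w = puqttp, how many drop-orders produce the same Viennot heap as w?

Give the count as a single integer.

#0=p has no predecessor
#1=u has no predecessor
#2=q has no predecessor
#3=t depends on [2:q]
#4=t depends on [3:t]
#5=p depends on [0:p]
sources: [0:p, 1:u, 2:q]
N(rest) = Σ N(rest − s) over sources s of rest; N(one piece) = 1:
  size 1 → [1]=1  [4]=1  [5]=1
  size 2 → [0,5]=1  [1,4]=2  [1,5]=2  [3,4]=1  [4,5]=2
  size 3 → [0,1,5]=3  [0,4,5]=3  [1,3,4]=3  [1,4,5]=6  [2,3,4]=1  [3,4,5]=3
  size 4 → [0,1,4,5]=12  [0,3,4,5]=6  [1,2,3,4]=4  [1,3,4,5]=12  [2,3,4,5]=4
  first=0(p) contributes 20
  first=1(u) contributes 10
  first=2(q) contributes 30
|[w]| = 60

60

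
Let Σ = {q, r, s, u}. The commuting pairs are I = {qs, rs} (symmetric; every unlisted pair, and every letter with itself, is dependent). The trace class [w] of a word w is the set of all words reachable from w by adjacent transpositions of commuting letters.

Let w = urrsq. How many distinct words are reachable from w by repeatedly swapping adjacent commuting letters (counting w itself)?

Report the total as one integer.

0(u) covers ∅
1(r) covers 0:u
2(r) covers 1:r
3(s) covers 0:u
4(q) covers 2:r
floor of heap: 0:u
completions by unplaced set U, small U first (add the entries for U minus each lowest piece of U):
  |U|=1: {3}:1  {4}:1
  |U|=2: {2,4}:1  {3,4}:2
  |U|=3: {1,2,4}:1  {2,3,4}:3
  start at 0(u): 4

4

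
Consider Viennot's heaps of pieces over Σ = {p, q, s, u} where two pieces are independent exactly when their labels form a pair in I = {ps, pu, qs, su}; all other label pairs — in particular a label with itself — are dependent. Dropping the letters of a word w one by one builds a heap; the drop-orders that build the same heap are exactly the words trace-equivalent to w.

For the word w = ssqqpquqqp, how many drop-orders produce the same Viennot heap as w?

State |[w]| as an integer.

45

#0=s has no predecessor
#1=s depends on [0:s]
#2=q has no predecessor
#3=q depends on [2:q]
#4=p depends on [3:q]
#5=q depends on [4:p]
#6=u depends on [5:q]
#7=q depends on [6:u]
#8=q depends on [7:q]
#9=p depends on [8:q]
sources: [0:s, 2:q]
N(rest) = Σ N(rest − s) over sources s of rest; N(one piece) = 1:
  size 1 → [1]=1  [9]=1
  size 2 → [0,1]=1  [1,9]=2  [8,9]=1
  size 3 → [0,1,9]=3  [1,8,9]=3  [7,8,9]=1
  size 4 → [0,1,8,9]=6  [1,7,8,9]=4  [6,7,8,9]=1
  size 5 → [0,1,7,8,9]=10  [1,6,7,8,9]=5  [5,6,7,8,9]=1
  size 6 → [0,1,6,7,8,9]=15  [1,5,6,7,8,9]=6  [4,5,6,7,8,9]=1
  size 7 → [0,1,5,6,7,8,9]=21  [1,4,5,6,7,8,9]=7  [3,4,5,6,7,8,9]=1
  size 8 → [0,1,4,5,6,7,8,9]=28  [1,3,4,5,6,7,8,9]=8  [2,3,4,5,6,7,8,9]=1
  first=0(s) contributes 9
  first=2(q) contributes 36
|[w]| = 45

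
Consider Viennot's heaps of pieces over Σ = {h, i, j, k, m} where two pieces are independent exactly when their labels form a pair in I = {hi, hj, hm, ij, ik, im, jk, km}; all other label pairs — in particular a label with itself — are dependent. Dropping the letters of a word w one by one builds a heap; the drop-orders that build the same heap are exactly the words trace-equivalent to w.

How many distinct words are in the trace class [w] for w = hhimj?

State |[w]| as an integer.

0(h) covers ∅
1(h) covers 0:h
2(i) covers ∅
3(m) covers ∅
4(j) covers 3:m
floor of heap: 0:h, 2:i, 3:m
completions by unplaced set U, small U first (add the entries for U minus each lowest piece of U):
  |U|=1: {1}:1  {2}:1  {4}:1
  |U|=2: {0,1}:1  {1,2}:2  {1,4}:2  {2,4}:2  {3,4}:1
  |U|=3: {0,1,2}:3  {0,1,4}:3  {1,2,4}:6  {1,3,4}:3  {2,3,4}:3
  start at 0(h): 12
  start at 2(i): 6
  start at 3(m): 12
sum over floor = 30

30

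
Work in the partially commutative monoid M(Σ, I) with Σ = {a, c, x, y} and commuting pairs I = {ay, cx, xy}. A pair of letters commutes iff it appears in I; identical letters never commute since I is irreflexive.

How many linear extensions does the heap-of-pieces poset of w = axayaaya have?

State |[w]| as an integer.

28

0(a) covers ∅
1(x) covers 0:a
2(a) covers 1:x
3(y) covers ∅
4(a) covers 2:a
5(a) covers 4:a
6(y) covers 3:y
7(a) covers 5:a
floor of heap: 0:a, 3:y
completions by unplaced set U, small U first (add the entries for U minus each lowest piece of U):
  |U|=1: {6}:1  {7}:1
  |U|=2: {3,6}:1  {5,7}:1  {6,7}:2
  |U|=3: {3,6,7}:3  {4,5,7}:1  {5,6,7}:3
  |U|=4: {2,4,5,7}:1  {3,5,6,7}:6  {4,5,6,7}:4
  |U|=5: {1,2,4,5,7}:1  {2,4,5,6,7}:5  {3,4,5,6,7}:10
  |U|=6: {0,1,2,4,5,7}:1  {1,2,4,5,6,7}:6  {2,3,4,5,6,7}:15
  start at 0(a): 21
  start at 3(y): 7
sum over floor = 28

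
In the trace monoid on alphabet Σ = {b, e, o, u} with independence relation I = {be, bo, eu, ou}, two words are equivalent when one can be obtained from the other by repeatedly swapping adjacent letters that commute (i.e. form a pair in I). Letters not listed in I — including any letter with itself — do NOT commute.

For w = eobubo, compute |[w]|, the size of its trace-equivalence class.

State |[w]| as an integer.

20

drop 0:e onto floor
drop 1:o onto {0:e}
drop 2:b onto floor
drop 3:u onto {2:b}
drop 4:b onto {3:u}
drop 5:o onto {1:o}
ground layer = {0:e, 2:b}
drop-orders for the pieces not yet dropped (sum over which currently-grounded one goes next):
  1 to go: {4} 1  {5} 1
  2 to go: {1,5} 1  {3,4} 1  {4,5} 2
  3 to go: {0,1,5} 1  {1,4,5} 3  {2,3,4} 1  {3,4,5} 3
  4 to go: {0,1,4,5} 4  {1,3,4,5} 6  {2,3,4,5} 4
  if 0:e drops first: 10 orders
  if 2:b drops first: 10 orders
heap linearizations: 20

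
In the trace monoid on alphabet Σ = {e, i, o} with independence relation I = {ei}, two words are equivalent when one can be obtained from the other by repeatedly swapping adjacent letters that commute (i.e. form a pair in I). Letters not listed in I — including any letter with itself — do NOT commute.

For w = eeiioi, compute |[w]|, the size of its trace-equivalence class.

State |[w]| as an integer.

6

piece 0:e — minimal
piece 1:e rests on {0:e}
piece 2:i — minimal
piece 3:i rests on {2:i}
piece 4:o rests on {1:e, 3:i}
piece 5:i rests on {4:o}
minimal pieces: {0:e, 2:i}
ways to finish when only these pieces remain (= sum over removing one remaining piece with nothing left below it):
  1 left: {5}→1
  2 left: {4,5}→1
  3 left: {1,4,5}→1  {3,4,5}→1
  4 left: {0,1,4,5}→1  {1,3,4,5}→2  {2,3,4,5}→1
  placing 0:e first → 3 extensions
  placing 2:i first → 3 extensions
total linear extensions = 6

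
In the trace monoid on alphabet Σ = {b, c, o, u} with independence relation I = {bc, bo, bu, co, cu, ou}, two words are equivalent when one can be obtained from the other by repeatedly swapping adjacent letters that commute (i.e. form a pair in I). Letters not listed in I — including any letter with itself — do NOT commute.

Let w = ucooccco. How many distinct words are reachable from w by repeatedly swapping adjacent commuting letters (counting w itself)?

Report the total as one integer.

280

#0=u has no predecessor
#1=c has no predecessor
#2=o has no predecessor
#3=o depends on [2:o]
#4=c depends on [1:c]
#5=c depends on [4:c]
#6=c depends on [5:c]
#7=o depends on [3:o]
sources: [0:u, 1:c, 2:o]
N(rest) = Σ N(rest − s) over sources s of rest; N(one piece) = 1:
  size 1 → [0]=1  [6]=1  [7]=1
  size 2 → [0,6]=2  [0,7]=2  [3,7]=1  [5,6]=1  [6,7]=2
  size 3 → [0,3,7]=3  [0,5,6]=3  [0,6,7]=6  [2,3,7]=1  [3,6,7]=3  [4,5,6]=1  [5,6,7]=3
  size 4 → [0,2,3,7]=4  [0,3,6,7]=12  [0,4,5,6]=4  [0,5,6,7]=12  [1,4,5,6]=1  [2,3,6,7]=4  [3,5,6,7]=6  [4,5,6,7]=4
  size 5 → [0,1,4,5,6]=5  [0,2,3,6,7]=20  [0,3,5,6,7]=30  [0,4,5,6,7]=20  [1,4,5,6,7]=5  [2,3,5,6,7]=10  [3,4,5,6,7]=10
  size 6 → [0,1,4,5,6,7]=30  [0,2,3,5,6,7]=60  [0,3,4,5,6,7]=60  [1,3,4,5,6,7]=15  [2,3,4,5,6,7]=20
  first=0(u) contributes 35
  first=1(c) contributes 140
  first=2(o) contributes 105
|[w]| = 280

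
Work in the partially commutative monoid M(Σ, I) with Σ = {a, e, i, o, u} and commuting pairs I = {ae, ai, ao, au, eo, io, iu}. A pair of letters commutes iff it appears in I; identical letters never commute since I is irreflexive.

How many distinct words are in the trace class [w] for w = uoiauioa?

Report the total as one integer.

drop 0:u onto floor
drop 1:o onto {0:u}
drop 2:i onto floor
drop 3:a onto floor
drop 4:u onto {1:o}
drop 5:i onto {2:i}
drop 6:o onto {4:u}
drop 7:a onto {3:a}
ground layer = {0:u, 2:i, 3:a}
drop-orders for the pieces not yet dropped (sum over which currently-grounded one goes next):
  1 to go: {5} 1  {6} 1  {7} 1
  2 to go: {2,5} 1  {3,7} 1  {4,6} 1  {5,6} 2  {5,7} 2  {6,7} 2
  3 to go: {1,4,6} 1  {2,5,6} 3  {2,5,7} 3  {3,5,7} 3  {3,6,7} 3  {4,5,6} 3  {4,6,7} 3  {5,6,7} 6
  4 to go: {0,1,4,6} 1  {1,4,5,6} 4  {1,4,6,7} 4  {2,3,5,7} 6  {2,4,5,6} 6  {2,5,6,7} 12  {3,4,6,7} 6  {3,5,6,7} 12  {4,5,6,7} 12
  5 to go: {0,1,4,5,6} 5  {0,1,4,6,7} 5  {1,2,4,5,6} 10  {1,3,4,6,7} 10  {1,4,5,6,7} 20  {2,3,5,6,7} 30  {2,4,5,6,7} 30  {3,4,5,6,7} 30
  6 to go: {0,1,2,4,5,6} 15  {0,1,3,4,6,7} 15  {0,1,4,5,6,7} 30  {1,2,4,5,6,7} 60  {1,3,4,5,6,7} 60  {2,3,4,5,6,7} 90
  if 0:u drops first: 210 orders
  if 2:i drops first: 105 orders
  if 3:a drops first: 105 orders
heap linearizations: 420

420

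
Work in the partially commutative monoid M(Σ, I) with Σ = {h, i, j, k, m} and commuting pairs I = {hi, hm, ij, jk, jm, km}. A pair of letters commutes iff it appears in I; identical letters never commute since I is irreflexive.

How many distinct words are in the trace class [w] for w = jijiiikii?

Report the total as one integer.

0(j) covers ∅
1(i) covers ∅
2(j) covers 0:j
3(i) covers 1:i
4(i) covers 3:i
5(i) covers 4:i
6(k) covers 5:i
7(i) covers 6:k
8(i) covers 7:i
floor of heap: 0:j, 1:i
completions by unplaced set U, small U first (add the entries for U minus each lowest piece of U):
  |U|=1: {2}:1  {8}:1
  |U|=2: {0,2}:1  {2,8}:2  {7,8}:1
  |U|=3: {0,2,8}:3  {2,7,8}:3  {6,7,8}:1
  |U|=4: {0,2,7,8}:6  {2,6,7,8}:4  {5,6,7,8}:1
  |U|=5: {0,2,6,7,8}:10  {2,5,6,7,8}:5  {4,5,6,7,8}:1
  |U|=6: {0,2,5,6,7,8}:15  {2,4,5,6,7,8}:6  {3,4,5,6,7,8}:1
  |U|=7: {0,2,4,5,6,7,8}:21  {1,3,4,5,6,7,8}:1  {2,3,4,5,6,7,8}:7
  start at 0(j): 8
  start at 1(i): 28
sum over floor = 36

36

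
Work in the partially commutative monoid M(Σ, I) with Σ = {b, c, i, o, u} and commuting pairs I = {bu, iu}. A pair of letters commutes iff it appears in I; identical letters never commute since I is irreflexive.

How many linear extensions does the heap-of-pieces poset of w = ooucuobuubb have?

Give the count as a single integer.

#0=o has no predecessor
#1=o depends on [0:o]
#2=u depends on [1:o]
#3=c depends on [2:u]
#4=u depends on [3:c]
#5=o depends on [4:u]
#6=b depends on [5:o]
#7=u depends on [5:o]
#8=u depends on [7:u]
#9=b depends on [6:b]
#10=b depends on [9:b]
sources: [0:o]
N(rest) = Σ N(rest − s) over sources s of rest; N(one piece) = 1:
  size 1 → [8]=1  [10]=1
  size 2 → [7,8]=1  [8,10]=2  [9,10]=1
  size 3 → [6,9,10]=1  [7,8,10]=3  [8,9,10]=3
  size 4 → [6,8,9,10]=4  [7,8,9,10]=6
  size 5 → [6,7,8,9,10]=10
  size 6 → [5,6,7,8,9,10]=10
  size 7 → [4,5,6,7,8,9,10]=10
  size 8 → [3,4,5,6,7,8,9,10]=10
  size 9 → [2,3,4,5,6,7,8,9,10]=10
  first=0(o) contributes 10

10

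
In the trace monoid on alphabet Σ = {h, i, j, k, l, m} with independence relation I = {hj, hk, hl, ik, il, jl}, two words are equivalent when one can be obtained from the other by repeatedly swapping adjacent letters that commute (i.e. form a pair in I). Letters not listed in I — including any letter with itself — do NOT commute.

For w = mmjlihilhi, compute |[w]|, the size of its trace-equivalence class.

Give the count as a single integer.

drop 0:m onto floor
drop 1:m onto {0:m}
drop 2:j onto {1:m}
drop 3:l onto {1:m}
drop 4:i onto {2:j}
drop 5:h onto {4:i}
drop 6:i onto {5:h}
drop 7:l onto {3:l}
drop 8:h onto {6:i}
drop 9:i onto {8:h}
ground layer = {0:m}
drop-orders for the pieces not yet dropped (sum over which currently-grounded one goes next):
  1 to go: {7} 1  {9} 1
  2 to go: {3,7} 1  {7,9} 2  {8,9} 1
  3 to go: {3,7,9} 3  {6,8,9} 1  {7,8,9} 3
  4 to go: {3,7,8,9} 6  {5,6,8,9} 1  {6,7,8,9} 4
  5 to go: {3,6,7,8,9} 10  {4,5,6,8,9} 1  {5,6,7,8,9} 5
  6 to go: {2,4,5,6,8,9} 1  {3,5,6,7,8,9} 15  {4,5,6,7,8,9} 6
  7 to go: {2,4,5,6,7,8,9} 7  {3,4,5,6,7,8,9} 21
  8 to go: {2,3,4,5,6,7,8,9} 28
  if 0:m drops first: 28 orders

28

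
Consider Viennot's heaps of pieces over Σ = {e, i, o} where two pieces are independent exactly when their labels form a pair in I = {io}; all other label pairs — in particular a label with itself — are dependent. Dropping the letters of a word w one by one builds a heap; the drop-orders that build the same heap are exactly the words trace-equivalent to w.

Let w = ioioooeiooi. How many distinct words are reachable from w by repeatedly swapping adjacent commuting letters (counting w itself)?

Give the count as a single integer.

0(i) covers ∅
1(o) covers ∅
2(i) covers 0:i
3(o) covers 1:o
4(o) covers 3:o
5(o) covers 4:o
6(e) covers 2:i, 5:o
7(i) covers 6:e
8(o) covers 6:e
9(o) covers 8:o
10(i) covers 7:i
floor of heap: 0:i, 1:o
completions by unplaced set U, small U first (add the entries for U minus each lowest piece of U):
  |U|=1: {9}:1  {10}:1
  |U|=2: {7,10}:1  {8,9}:1  {9,10}:2
  |U|=3: {7,9,10}:3  {8,9,10}:3
  |U|=4: {7,8,9,10}:6
  |U|=5: {6,7,8,9,10}:6
  |U|=6: {2,6,7,8,9,10}:6  {5,6,7,8,9,10}:6
  |U|=7: {0,2,6,7,8,9,10}:6  {2,5,6,7,8,9,10}:12  {4,5,6,7,8,9,10}:6
  |U|=8: {0,2,5,6,7,8,9,10}:18  {2,4,5,6,7,8,9,10}:18  {3,4,5,6,7,8,9,10}:6
  |U|=9: {0,2,4,5,6,7,8,9,10}:36  {1,3,4,5,6,7,8,9,10}:6  {2,3,4,5,6,7,8,9,10}:24
  start at 0(i): 30
  start at 1(o): 60
sum over floor = 90

90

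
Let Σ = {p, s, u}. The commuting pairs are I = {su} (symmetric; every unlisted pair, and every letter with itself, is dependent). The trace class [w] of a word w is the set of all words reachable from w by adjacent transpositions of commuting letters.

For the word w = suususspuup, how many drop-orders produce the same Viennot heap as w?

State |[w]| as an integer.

drop 0:s onto floor
drop 1:u onto floor
drop 2:u onto {1:u}
drop 3:s onto {0:s}
drop 4:u onto {2:u}
drop 5:s onto {3:s}
drop 6:s onto {5:s}
drop 7:p onto {4:u, 6:s}
drop 8:u onto {7:p}
drop 9:u onto {8:u}
drop 10:p onto {9:u}
ground layer = {0:s, 1:u}
drop-orders for the pieces not yet dropped (sum over which currently-grounded one goes next):
  1 to go: {10} 1
  2 to go: {9,10} 1
  3 to go: {8,9,10} 1
  4 to go: {7,8,9,10} 1
  5 to go: {4,7,8,9,10} 1  {6,7,8,9,10} 1
  6 to go: {2,4,7,8,9,10} 1  {4,6,7,8,9,10} 2  {5,6,7,8,9,10} 1
  7 to go: {1,2,4,7,8,9,10} 1  {2,4,6,7,8,9,10} 3  {3,5,6,7,8,9,10} 1  {4,5,6,7,8,9,10} 3
  8 to go: {0,3,5,6,7,8,9,10} 1  {1,2,4,6,7,8,9,10} 4  {2,4,5,6,7,8,9,10} 6  {3,4,5,6,7,8,9,10} 4
  9 to go: {0,3,4,5,6,7,8,9,10} 5  {1,2,4,5,6,7,8,9,10} 10  {2,3,4,5,6,7,8,9,10} 10
  if 0:s drops first: 20 orders
  if 1:u drops first: 15 orders
heap linearizations: 35

35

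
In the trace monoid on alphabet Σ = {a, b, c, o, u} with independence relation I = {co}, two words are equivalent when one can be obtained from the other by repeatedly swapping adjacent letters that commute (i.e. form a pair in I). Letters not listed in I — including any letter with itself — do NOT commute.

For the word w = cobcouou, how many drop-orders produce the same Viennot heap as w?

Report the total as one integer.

piece 0:c — minimal
piece 1:o — minimal
piece 2:b rests on {0:c, 1:o}
piece 3:c rests on {2:b}
piece 4:o rests on {2:b}
piece 5:u rests on {3:c, 4:o}
piece 6:o rests on {5:u}
piece 7:u rests on {6:o}
minimal pieces: {0:c, 1:o}
ways to finish when only these pieces remain (= sum over removing one remaining piece with nothing left below it):
  1 left: {7}→1
  2 left: {6,7}→1
  3 left: {5,6,7}→1
  4 left: {3,5,6,7}→1  {4,5,6,7}→1
  5 left: {3,4,5,6,7}→2
  6 left: {2,3,4,5,6,7}→2
  placing 0:c first → 2 extensions
  placing 1:o first → 2 extensions
total linear extensions = 4

4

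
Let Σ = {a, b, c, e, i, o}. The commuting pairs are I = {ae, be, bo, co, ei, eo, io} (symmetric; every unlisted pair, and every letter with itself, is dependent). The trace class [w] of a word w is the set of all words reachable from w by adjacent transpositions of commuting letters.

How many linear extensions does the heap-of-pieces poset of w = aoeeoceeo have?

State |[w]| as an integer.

0(a) covers ∅
1(o) covers 0:a
2(e) covers ∅
3(e) covers 2:e
4(o) covers 1:o
5(c) covers 0:a, 3:e
6(e) covers 5:c
7(e) covers 6:e
8(o) covers 4:o
floor of heap: 0:a, 2:e
completions by unplaced set U, small U first (add the entries for U minus each lowest piece of U):
  |U|=1: {7}:1  {8}:1
  |U|=2: {4,8}:1  {6,7}:1  {7,8}:2
  |U|=3: {1,4,8}:1  {4,7,8}:3  {5,6,7}:1  {6,7,8}:3
  |U|=4: {1,4,7,8}:4  {3,5,6,7}:1  {4,6,7,8}:6  {5,6,7,8}:4
  |U|=5: {1,4,6,7,8}:10  {2,3,5,6,7}:1  {3,5,6,7,8}:5  {4,5,6,7,8}:10
  |U|=6: {1,4,5,6,7,8}:20  {2,3,5,6,7,8}:6  {3,4,5,6,7,8}:15
  |U|=7: {0,1,4,5,6,7,8}:20  {1,3,4,5,6,7,8}:35  {2,3,4,5,6,7,8}:21
  start at 0(a): 56
  start at 2(e): 55
sum over floor = 111

111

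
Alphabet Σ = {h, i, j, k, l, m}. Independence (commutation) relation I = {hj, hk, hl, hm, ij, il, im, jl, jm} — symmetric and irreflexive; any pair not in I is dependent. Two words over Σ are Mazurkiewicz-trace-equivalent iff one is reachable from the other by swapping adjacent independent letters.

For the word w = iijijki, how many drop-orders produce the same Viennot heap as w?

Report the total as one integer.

piece 0:i — minimal
piece 1:i rests on {0:i}
piece 2:j — minimal
piece 3:i rests on {1:i}
piece 4:j rests on {2:j}
piece 5:k rests on {3:i, 4:j}
piece 6:i rests on {5:k}
minimal pieces: {0:i, 2:j}
ways to finish when only these pieces remain (= sum over removing one remaining piece with nothing left below it):
  1 left: {6}→1
  2 left: {5,6}→1
  3 left: {3,5,6}→1  {4,5,6}→1
  4 left: {1,3,5,6}→1  {2,4,5,6}→1  {3,4,5,6}→2
  5 left: {0,1,3,5,6}→1  {1,3,4,5,6}→3  {2,3,4,5,6}→3
  placing 0:i first → 6 extensions
  placing 2:j first → 4 extensions
total linear extensions = 10

10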